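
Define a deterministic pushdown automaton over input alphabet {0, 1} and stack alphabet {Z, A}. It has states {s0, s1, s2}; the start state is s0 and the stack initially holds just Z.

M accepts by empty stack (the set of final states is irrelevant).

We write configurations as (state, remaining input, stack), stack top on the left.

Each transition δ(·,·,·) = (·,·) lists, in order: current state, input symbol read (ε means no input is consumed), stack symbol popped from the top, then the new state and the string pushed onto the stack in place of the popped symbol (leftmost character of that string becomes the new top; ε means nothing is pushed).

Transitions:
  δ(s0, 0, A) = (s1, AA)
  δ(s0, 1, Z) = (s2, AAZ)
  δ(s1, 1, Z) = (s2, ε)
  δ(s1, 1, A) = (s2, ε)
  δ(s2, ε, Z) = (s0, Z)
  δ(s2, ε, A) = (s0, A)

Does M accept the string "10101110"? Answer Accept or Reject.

Reject

(s0, 10101110, Z) ⊢ (s2, 0101110, AAZ) ⊢ (s0, 0101110, AAZ) ⊢ (s1, 101110, AAAZ) ⊢ (s2, 01110, AAZ) ⊢ (s0, 01110, AAZ) ⊢ (s1, 1110, AAAZ) ⊢ (s2, 110, AAZ) ⊢ (s0, 110, AAZ)
No transition applies at (s0, 110, AAZ); input not fully consumed.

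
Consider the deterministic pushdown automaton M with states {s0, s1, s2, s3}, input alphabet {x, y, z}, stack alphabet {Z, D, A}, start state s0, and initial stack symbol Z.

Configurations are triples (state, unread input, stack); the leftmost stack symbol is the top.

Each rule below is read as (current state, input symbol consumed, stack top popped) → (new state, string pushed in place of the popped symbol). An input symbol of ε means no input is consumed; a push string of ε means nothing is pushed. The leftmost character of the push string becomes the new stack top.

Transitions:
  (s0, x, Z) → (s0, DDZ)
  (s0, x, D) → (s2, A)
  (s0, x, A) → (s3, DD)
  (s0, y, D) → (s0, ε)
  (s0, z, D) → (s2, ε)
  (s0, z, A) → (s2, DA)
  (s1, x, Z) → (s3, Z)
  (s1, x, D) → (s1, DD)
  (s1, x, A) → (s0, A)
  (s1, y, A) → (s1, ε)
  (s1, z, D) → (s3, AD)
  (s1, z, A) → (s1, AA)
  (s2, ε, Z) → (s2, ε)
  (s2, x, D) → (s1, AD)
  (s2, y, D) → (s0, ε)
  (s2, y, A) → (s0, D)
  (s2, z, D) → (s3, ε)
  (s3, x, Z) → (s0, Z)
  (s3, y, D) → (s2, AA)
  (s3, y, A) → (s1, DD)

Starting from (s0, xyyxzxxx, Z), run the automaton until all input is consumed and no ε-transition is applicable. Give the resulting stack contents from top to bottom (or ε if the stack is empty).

DDDZ

(s0, xyyxzxxx, Z)
  read x, top Z: go to s0, push DDZ → (s0, yyxzxxx, DDZ)
  read y, top D: go to s0, push ε → (s0, yxzxxx, DZ)
  read y, top D: go to s0, push ε → (s0, xzxxx, Z)
  read x, top Z: go to s0, push DDZ → (s0, zxxx, DDZ)
  read z, top D: go to s2, push ε → (s2, xxx, DZ)
  read x, top D: go to s1, push AD → (s1, xx, ADZ)
  read x, top A: go to s0, push A → (s0, x, ADZ)
  read x, top A: go to s3, push DD → (s3, ε, DDDZ)
All input consumed in state s3 with stack DDDZ.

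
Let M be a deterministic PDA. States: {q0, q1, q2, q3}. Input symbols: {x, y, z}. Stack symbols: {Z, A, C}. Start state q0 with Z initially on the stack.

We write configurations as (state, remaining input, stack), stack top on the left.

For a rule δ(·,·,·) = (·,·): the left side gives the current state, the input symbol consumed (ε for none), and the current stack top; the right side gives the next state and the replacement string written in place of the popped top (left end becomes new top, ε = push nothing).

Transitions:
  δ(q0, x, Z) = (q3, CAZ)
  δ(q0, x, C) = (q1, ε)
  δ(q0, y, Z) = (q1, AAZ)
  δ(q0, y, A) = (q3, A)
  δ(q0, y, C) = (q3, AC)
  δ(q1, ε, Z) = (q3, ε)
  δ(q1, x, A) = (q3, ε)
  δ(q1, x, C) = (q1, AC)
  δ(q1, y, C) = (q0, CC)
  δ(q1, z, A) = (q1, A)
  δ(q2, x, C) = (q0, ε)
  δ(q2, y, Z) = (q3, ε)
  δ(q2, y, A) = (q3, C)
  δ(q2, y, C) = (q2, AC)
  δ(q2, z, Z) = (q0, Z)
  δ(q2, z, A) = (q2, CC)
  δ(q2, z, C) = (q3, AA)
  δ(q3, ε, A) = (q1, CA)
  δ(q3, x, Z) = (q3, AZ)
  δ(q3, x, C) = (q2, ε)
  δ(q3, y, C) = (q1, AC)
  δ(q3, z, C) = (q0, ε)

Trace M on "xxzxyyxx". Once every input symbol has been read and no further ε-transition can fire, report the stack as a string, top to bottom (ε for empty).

(q0, xxzxyyxx, Z) ⊢ (q3, xzxyyxx, CAZ) ⊢ (q2, zxyyxx, AZ) ⊢ (q2, xyyxx, CCZ) ⊢ (q0, yyxx, CZ) ⊢ (q3, yxx, ACZ) ⊢ (q1, yxx, CACZ) ⊢ (q0, xx, CCACZ) ⊢ (q1, x, CACZ) ⊢ (q1, ε, ACACZ)
All input consumed in state q1 with stack ACACZ.

ACACZ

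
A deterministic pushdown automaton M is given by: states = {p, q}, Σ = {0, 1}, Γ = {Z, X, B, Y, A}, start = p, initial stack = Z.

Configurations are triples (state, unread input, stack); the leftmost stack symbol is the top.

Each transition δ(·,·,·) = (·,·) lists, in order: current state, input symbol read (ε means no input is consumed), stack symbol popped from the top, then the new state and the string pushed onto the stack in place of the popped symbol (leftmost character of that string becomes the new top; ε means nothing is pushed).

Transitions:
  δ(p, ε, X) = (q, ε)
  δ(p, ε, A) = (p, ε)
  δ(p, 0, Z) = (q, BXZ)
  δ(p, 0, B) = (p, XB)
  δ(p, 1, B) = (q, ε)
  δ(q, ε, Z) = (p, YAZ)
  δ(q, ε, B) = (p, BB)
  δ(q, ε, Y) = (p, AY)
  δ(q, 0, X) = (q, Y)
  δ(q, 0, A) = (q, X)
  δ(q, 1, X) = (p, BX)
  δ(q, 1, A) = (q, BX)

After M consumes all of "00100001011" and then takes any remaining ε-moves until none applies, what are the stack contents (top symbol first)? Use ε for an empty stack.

(p, 00100001011, Z)
  read 0, top Z: go to q, push BXZ → (q, 0100001011, BXZ)
  ε-move, top B: go to p, push BB → (p, 0100001011, BBXZ)
  read 0, top B: go to p, push XB → (p, 100001011, XBBXZ)
  ε-move, top X: go to q, push ε → (q, 100001011, BBXZ)
  ε-move, top B: go to p, push BB → (p, 100001011, BBBXZ)
  read 1, top B: go to q, push ε → (q, 00001011, BBXZ)
  ε-move, top B: go to p, push BB → (p, 00001011, BBBXZ)
  read 0, top B: go to p, push XB → (p, 0001011, XBBBXZ)
  ε-move, top X: go to q, push ε → (q, 0001011, BBBXZ)
  ε-move, top B: go to p, push BB → (p, 0001011, BBBBXZ)
  read 0, top B: go to p, push XB → (p, 001011, XBBBBXZ)
  ε-move, top X: go to q, push ε → (q, 001011, BBBBXZ)
  ε-move, top B: go to p, push BB → (p, 001011, BBBBBXZ)
  read 0, top B: go to p, push XB → (p, 01011, XBBBBBXZ)
  ε-move, top X: go to q, push ε → (q, 01011, BBBBBXZ)
  ε-move, top B: go to p, push BB → (p, 01011, BBBBBBXZ)
  read 0, top B: go to p, push XB → (p, 1011, XBBBBBBXZ)
  ε-move, top X: go to q, push ε → (q, 1011, BBBBBBXZ)
  ε-move, top B: go to p, push BB → (p, 1011, BBBBBBBXZ)
  read 1, top B: go to q, push ε → (q, 011, BBBBBBXZ)
  ε-move, top B: go to p, push BB → (p, 011, BBBBBBBXZ)
  read 0, top B: go to p, push XB → (p, 11, XBBBBBBBXZ)
  ε-move, top X: go to q, push ε → (q, 11, BBBBBBBXZ)
  ε-move, top B: go to p, push BB → (p, 11, BBBBBBBBXZ)
  read 1, top B: go to q, push ε → (q, 1, BBBBBBBXZ)
  ε-move, top B: go to p, push BB → (p, 1, BBBBBBBBXZ)
  read 1, top B: go to q, push ε → (q, ε, BBBBBBBXZ)
  ε-move, top B: go to p, push BB → (p, ε, BBBBBBBBXZ)
All input consumed in state p with stack BBBBBBBBXZ.

BBBBBBBBXZ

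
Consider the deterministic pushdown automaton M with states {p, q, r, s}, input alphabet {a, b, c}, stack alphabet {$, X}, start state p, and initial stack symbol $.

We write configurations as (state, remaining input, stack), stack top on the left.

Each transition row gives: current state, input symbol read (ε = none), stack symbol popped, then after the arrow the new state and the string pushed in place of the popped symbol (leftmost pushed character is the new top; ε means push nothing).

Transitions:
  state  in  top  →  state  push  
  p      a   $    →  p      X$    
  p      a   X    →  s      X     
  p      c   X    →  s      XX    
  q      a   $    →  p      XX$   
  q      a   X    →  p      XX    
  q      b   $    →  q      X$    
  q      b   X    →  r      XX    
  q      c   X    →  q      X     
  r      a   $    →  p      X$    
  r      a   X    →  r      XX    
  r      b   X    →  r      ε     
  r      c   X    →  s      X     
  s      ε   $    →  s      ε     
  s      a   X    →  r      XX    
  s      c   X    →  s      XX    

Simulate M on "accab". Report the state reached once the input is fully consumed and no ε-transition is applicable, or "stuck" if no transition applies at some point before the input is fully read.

r

(p, accab, $)
  read a, top $: go to p, push X$ → (p, ccab, X$)
  read c, top X: go to s, push XX → (s, cab, XX$)
  read c, top X: go to s, push XX → (s, ab, XXX$)
  read a, top X: go to r, push XX → (r, b, XXXX$)
  read b, top X: go to r, push ε → (r, ε, XXX$)
All input consumed; M is in state r.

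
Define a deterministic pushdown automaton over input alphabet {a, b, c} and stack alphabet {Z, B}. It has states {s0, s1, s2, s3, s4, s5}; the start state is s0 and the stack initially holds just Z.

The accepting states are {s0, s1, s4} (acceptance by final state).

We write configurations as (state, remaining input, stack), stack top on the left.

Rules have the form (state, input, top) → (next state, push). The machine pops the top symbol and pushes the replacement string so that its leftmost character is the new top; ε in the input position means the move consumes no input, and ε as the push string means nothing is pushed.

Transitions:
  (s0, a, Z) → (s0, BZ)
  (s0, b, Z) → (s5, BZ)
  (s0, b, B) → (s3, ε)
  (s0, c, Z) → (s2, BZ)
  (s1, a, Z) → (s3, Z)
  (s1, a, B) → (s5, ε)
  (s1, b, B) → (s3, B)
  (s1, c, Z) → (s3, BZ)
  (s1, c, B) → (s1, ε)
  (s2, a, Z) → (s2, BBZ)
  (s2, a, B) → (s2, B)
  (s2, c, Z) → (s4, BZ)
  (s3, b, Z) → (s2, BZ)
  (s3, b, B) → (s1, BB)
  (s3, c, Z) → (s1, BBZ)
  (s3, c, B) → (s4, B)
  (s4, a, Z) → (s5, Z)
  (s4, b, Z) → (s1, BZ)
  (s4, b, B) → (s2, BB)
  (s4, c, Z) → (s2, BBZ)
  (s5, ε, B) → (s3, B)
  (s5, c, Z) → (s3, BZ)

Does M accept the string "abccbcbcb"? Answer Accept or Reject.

Reject

(s0, abccbcbcb, Z)
  read a, top Z: go to s0, push BZ → (s0, bccbcbcb, BZ)
  read b, top B: go to s3, push ε → (s3, ccbcbcb, Z)
  read c, top Z: go to s1, push BBZ → (s1, cbcbcb, BBZ)
  read c, top B: go to s1, push ε → (s1, bcbcb, BZ)
  read b, top B: go to s3, push B → (s3, cbcb, BZ)
  read c, top B: go to s4, push B → (s4, bcb, BZ)
  read b, top B: go to s2, push BB → (s2, cb, BBZ)
No transition applies at (s2, cb, BBZ); input not fully consumed.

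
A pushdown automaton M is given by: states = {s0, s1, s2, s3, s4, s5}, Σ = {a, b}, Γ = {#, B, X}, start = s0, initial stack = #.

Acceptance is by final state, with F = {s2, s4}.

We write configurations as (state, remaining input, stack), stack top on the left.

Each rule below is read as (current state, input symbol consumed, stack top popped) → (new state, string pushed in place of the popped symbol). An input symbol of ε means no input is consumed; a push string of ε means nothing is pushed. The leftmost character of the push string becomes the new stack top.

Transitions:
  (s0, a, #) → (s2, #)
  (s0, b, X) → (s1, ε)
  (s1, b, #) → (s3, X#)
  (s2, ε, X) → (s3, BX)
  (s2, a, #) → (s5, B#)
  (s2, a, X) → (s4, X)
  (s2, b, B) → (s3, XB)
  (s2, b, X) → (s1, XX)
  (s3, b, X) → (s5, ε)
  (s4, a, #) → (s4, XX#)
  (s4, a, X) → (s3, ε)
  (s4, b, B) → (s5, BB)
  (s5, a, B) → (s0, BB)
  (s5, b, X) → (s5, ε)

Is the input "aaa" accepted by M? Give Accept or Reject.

No computation consumes all input and reaches a final state.

Reject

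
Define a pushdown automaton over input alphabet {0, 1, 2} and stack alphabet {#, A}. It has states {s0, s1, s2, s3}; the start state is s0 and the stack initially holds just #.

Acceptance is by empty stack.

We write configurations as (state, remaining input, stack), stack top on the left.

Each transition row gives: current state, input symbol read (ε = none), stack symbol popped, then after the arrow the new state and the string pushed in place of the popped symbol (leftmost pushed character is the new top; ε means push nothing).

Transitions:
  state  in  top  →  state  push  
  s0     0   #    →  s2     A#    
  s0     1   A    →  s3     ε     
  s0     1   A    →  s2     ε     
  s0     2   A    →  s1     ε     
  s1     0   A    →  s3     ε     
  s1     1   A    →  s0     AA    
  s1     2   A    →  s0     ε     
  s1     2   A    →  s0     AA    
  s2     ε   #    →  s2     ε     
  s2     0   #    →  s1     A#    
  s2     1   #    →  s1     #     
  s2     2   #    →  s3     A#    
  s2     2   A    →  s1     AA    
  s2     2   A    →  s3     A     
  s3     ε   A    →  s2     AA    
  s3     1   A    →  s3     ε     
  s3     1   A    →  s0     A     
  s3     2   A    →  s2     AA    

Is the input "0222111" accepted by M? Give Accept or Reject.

One accepting computation: (s0, 0222111, #) ⊢ (s2, 222111, A#) ⊢ (s3, 22111, A#) ⊢ (s2, 2111, AA#) ⊢ (s3, 111, AA#) ⊢ (s3, 11, A#) ⊢ (s0, 1, A#) ⊢ (s2, ε, #) ⊢ (s2, ε, ε)
All input consumed and the stack is empty.

Accept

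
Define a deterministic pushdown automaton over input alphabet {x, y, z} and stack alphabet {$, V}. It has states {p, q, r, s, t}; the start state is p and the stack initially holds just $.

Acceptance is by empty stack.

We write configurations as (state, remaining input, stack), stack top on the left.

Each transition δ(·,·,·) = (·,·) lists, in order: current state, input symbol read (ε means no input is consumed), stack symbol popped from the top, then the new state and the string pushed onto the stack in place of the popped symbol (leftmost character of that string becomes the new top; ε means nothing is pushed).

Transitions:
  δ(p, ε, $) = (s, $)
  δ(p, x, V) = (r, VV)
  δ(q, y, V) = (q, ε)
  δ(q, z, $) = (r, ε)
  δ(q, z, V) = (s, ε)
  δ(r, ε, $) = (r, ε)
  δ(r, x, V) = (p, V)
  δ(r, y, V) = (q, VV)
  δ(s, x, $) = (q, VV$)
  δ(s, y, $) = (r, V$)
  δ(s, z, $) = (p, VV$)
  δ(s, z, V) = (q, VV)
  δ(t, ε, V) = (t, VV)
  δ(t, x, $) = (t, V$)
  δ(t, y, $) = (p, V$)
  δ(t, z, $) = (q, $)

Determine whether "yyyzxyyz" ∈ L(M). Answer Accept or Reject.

(p, yyyzxyyz, $) ⊢ (s, yyyzxyyz, $) ⊢ (r, yyzxyyz, V$) ⊢ (q, yzxyyz, VV$) ⊢ (q, zxyyz, V$) ⊢ (s, xyyz, $) ⊢ (q, yyz, VV$) ⊢ (q, yz, V$) ⊢ (q, z, $) ⊢ (r, ε, ε)
All input consumed and the stack is empty.

Accept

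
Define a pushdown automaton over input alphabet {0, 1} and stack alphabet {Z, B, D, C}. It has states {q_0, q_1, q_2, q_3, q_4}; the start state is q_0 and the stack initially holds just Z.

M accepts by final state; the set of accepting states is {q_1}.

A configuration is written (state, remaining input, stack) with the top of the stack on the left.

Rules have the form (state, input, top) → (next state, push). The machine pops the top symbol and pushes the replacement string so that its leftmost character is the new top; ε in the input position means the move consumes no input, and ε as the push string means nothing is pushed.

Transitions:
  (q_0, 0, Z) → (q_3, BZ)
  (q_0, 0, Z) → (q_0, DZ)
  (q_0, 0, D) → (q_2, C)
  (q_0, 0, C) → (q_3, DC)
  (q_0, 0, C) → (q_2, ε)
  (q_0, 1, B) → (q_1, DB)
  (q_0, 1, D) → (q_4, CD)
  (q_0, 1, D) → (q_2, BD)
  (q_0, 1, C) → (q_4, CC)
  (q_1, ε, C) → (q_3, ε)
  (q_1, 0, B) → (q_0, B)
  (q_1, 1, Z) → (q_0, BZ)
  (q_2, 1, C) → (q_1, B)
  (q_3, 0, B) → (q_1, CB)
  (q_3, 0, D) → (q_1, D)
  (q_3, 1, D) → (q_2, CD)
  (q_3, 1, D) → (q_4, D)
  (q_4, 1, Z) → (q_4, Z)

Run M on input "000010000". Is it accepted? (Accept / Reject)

No computation consumes all input and reaches a final state.

Reject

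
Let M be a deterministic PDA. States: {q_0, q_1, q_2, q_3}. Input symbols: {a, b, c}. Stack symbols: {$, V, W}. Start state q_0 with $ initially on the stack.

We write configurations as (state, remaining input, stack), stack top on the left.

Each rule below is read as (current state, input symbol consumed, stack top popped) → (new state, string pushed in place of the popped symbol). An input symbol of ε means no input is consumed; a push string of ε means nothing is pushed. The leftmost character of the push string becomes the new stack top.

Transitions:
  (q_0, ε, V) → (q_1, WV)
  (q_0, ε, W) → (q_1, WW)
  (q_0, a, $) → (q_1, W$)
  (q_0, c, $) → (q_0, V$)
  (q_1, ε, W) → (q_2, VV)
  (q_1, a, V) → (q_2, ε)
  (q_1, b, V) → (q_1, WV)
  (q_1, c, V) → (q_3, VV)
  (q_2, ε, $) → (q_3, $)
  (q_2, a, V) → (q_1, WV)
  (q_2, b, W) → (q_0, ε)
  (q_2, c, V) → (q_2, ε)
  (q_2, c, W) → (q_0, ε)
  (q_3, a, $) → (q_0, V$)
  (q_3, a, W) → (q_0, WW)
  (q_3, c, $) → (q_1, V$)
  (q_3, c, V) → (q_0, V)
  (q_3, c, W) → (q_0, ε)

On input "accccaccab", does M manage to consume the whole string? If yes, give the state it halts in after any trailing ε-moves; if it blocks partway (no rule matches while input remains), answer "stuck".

(q_0, accccaccab, $)
  read a, top $: go to q_1, push W$ → (q_1, ccccaccab, W$)
  ε-move, top W: go to q_2, push VV → (q_2, ccccaccab, VV$)
  read c, top V: go to q_2, push ε → (q_2, cccaccab, V$)
  read c, top V: go to q_2, push ε → (q_2, ccaccab, $)
  ε-move, top $: go to q_3, push $ → (q_3, ccaccab, $)
  read c, top $: go to q_1, push V$ → (q_1, caccab, V$)
  read c, top V: go to q_3, push VV → (q_3, accab, VV$)
No transition for (q_3, a, top V); M blocks with input accab remaining.

stuck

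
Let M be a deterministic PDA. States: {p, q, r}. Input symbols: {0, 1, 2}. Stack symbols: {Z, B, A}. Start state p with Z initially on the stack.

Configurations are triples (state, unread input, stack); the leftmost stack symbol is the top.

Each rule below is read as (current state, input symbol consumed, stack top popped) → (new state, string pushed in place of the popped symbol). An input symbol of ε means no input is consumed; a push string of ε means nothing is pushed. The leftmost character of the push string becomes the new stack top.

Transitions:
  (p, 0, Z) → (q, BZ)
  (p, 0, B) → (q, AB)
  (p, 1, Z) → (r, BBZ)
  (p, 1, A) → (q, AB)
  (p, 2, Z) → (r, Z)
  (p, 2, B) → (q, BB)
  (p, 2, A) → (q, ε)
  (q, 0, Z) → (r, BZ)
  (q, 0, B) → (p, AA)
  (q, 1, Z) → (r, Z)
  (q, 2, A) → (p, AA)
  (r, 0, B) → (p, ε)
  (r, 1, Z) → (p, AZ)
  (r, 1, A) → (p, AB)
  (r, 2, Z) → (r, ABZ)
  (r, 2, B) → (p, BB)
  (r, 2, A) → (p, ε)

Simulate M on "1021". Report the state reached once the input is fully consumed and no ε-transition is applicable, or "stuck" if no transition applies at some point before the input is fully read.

(p, 1021, Z)
  read 1, top Z: go to r, push BBZ → (r, 021, BBZ)
  read 0, top B: go to p, push ε → (p, 21, BZ)
  read 2, top B: go to q, push BB → (q, 1, BBZ)
No transition for (q, 1, top B); M blocks with input 1 remaining.

stuck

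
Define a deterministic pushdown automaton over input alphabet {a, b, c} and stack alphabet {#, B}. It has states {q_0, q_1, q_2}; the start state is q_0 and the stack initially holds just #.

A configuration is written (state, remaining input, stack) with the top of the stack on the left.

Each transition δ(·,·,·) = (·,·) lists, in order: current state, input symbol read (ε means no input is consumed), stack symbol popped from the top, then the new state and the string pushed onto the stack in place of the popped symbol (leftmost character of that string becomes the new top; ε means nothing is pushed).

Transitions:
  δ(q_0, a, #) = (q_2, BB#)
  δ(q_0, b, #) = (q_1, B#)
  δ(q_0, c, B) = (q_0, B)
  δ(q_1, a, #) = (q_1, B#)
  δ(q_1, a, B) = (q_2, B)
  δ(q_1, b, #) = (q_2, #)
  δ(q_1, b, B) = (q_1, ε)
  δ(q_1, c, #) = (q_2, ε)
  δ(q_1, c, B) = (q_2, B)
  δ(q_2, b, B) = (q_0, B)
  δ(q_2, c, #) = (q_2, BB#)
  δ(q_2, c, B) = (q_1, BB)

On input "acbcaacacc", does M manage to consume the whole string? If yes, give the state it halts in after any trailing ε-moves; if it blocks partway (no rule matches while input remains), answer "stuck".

stuck

(q_0, acbcaacacc, #)
  read a, top #: go to q_2, push BB# → (q_2, cbcaacacc, BB#)
  read c, top B: go to q_1, push BB → (q_1, bcaacacc, BBB#)
  read b, top B: go to q_1, push ε → (q_1, caacacc, BB#)
  read c, top B: go to q_2, push B → (q_2, aacacc, BB#)
No transition for (q_2, a, top B); M blocks with input aacacc remaining.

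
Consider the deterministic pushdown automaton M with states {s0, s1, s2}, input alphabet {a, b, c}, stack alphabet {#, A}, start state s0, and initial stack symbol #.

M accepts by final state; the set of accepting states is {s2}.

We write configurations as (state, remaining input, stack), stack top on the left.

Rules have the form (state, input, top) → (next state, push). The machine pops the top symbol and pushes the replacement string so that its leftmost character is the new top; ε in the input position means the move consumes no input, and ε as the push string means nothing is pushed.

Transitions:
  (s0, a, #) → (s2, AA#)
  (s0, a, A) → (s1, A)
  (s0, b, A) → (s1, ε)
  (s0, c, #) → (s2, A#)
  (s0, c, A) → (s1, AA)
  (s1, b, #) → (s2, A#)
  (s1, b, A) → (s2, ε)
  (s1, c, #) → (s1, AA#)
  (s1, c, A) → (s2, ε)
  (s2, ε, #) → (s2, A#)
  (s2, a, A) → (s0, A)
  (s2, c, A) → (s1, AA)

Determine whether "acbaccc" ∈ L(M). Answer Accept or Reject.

Reject

(s0, acbaccc, #)
  read a, top #: go to s2, push AA# → (s2, cbaccc, AA#)
  read c, top A: go to s1, push AA → (s1, baccc, AAA#)
  read b, top A: go to s2, push ε → (s2, accc, AA#)
  read a, top A: go to s0, push A → (s0, ccc, AA#)
  read c, top A: go to s1, push AA → (s1, cc, AAA#)
  read c, top A: go to s2, push ε → (s2, c, AA#)
  read c, top A: go to s1, push AA → (s1, ε, AAA#)
All input consumed; state s1 ∉ F and no further ε-move applies.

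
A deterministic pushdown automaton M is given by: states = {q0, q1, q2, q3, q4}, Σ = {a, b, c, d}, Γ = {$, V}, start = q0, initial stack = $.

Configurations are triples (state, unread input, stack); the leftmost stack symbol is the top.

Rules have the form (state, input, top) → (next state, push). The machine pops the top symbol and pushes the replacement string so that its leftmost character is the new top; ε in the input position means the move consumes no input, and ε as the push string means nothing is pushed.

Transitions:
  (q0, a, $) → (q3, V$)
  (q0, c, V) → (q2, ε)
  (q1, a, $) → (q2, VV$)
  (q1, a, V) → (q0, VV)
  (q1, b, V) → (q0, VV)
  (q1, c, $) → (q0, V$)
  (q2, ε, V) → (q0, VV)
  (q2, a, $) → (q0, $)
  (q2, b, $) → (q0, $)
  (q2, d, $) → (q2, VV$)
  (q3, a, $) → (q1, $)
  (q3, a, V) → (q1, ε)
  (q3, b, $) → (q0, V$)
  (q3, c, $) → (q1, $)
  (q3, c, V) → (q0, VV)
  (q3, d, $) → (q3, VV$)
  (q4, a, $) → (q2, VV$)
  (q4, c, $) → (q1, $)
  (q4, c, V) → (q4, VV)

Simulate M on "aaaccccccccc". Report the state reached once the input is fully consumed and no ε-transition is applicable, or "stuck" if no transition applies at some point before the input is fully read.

q0

(q0, aaaccccccccc, $)
  read a, top $: go to q3, push V$ → (q3, aaccccccccc, V$)
  read a, top V: go to q1, push ε → (q1, accccccccc, $)
  read a, top $: go to q2, push VV$ → (q2, ccccccccc, VV$)
  ε-move, top V: go to q0, push VV → (q0, ccccccccc, VVV$)
  read c, top V: go to q2, push ε → (q2, cccccccc, VV$)
  ε-move, top V: go to q0, push VV → (q0, cccccccc, VVV$)
  read c, top V: go to q2, push ε → (q2, ccccccc, VV$)
  ε-move, top V: go to q0, push VV → (q0, ccccccc, VVV$)
  read c, top V: go to q2, push ε → (q2, cccccc, VV$)
  ε-move, top V: go to q0, push VV → (q0, cccccc, VVV$)
  read c, top V: go to q2, push ε → (q2, ccccc, VV$)
  ε-move, top V: go to q0, push VV → (q0, ccccc, VVV$)
  read c, top V: go to q2, push ε → (q2, cccc, VV$)
  ε-move, top V: go to q0, push VV → (q0, cccc, VVV$)
  read c, top V: go to q2, push ε → (q2, ccc, VV$)
  ε-move, top V: go to q0, push VV → (q0, ccc, VVV$)
  read c, top V: go to q2, push ε → (q2, cc, VV$)
  ε-move, top V: go to q0, push VV → (q0, cc, VVV$)
  read c, top V: go to q2, push ε → (q2, c, VV$)
  ε-move, top V: go to q0, push VV → (q0, c, VVV$)
  read c, top V: go to q2, push ε → (q2, ε, VV$)
  ε-move, top V: go to q0, push VV → (q0, ε, VVV$)
All input consumed; M is in state q0.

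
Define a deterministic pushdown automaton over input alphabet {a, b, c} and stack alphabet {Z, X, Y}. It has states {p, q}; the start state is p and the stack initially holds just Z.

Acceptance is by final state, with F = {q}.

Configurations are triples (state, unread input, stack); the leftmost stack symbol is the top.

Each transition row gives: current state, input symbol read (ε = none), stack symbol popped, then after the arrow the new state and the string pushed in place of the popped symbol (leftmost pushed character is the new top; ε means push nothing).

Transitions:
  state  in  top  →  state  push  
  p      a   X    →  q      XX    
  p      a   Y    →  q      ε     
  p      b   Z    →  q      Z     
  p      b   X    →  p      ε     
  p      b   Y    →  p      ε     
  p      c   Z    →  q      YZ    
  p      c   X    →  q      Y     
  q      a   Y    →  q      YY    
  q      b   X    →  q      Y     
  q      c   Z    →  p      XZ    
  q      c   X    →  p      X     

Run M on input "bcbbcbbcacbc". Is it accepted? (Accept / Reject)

Accept

(p, bcbbcbbcacbc, Z) ⊢ (q, cbbcbbcacbc, Z) ⊢ (p, bbcbbcacbc, XZ) ⊢ (p, bcbbcacbc, Z) ⊢ (q, cbbcacbc, Z) ⊢ (p, bbcacbc, XZ) ⊢ (p, bcacbc, Z) ⊢ (q, cacbc, Z) ⊢ (p, acbc, XZ) ⊢ (q, cbc, XXZ) ⊢ (p, bc, XXZ) ⊢ (p, c, XZ) ⊢ (q, ε, YZ)
All input consumed; state q ∈ F.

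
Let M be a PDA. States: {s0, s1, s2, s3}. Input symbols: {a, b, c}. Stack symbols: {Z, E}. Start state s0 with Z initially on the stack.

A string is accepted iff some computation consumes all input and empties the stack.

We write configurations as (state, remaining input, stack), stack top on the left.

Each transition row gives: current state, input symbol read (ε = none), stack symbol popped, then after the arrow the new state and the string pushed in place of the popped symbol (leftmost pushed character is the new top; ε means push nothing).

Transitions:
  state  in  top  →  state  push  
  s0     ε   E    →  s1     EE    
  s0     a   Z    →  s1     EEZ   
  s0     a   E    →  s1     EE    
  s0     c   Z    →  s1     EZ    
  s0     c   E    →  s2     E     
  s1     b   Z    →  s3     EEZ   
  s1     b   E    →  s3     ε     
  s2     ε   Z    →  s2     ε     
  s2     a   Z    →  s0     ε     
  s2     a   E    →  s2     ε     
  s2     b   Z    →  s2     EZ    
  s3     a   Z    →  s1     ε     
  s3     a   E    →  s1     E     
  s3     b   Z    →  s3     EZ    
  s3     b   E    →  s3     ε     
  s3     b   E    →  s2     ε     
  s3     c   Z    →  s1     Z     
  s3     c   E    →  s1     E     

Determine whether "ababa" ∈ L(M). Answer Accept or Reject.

Accept

One accepting computation: (s0, ababa, Z) ⊢ (s1, baba, EEZ) ⊢ (s3, aba, EZ) ⊢ (s1, ba, EZ) ⊢ (s3, a, Z) ⊢ (s1, ε, ε)
All input consumed and the stack is empty.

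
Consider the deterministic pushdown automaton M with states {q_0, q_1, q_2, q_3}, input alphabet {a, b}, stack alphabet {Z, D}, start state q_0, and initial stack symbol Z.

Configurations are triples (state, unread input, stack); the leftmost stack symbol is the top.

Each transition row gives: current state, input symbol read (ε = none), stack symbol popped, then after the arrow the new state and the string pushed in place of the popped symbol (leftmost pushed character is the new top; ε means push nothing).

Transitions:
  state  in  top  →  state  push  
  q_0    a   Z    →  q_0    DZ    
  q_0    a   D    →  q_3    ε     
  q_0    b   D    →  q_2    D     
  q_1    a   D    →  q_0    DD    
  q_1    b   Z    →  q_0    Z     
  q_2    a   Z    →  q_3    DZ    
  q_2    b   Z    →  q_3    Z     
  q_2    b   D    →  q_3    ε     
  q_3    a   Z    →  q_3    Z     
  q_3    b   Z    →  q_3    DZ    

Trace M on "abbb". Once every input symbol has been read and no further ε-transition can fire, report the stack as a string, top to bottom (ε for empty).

DZ

(q_0, abbb, Z)
  read a, top Z: go to q_0, push DZ → (q_0, bbb, DZ)
  read b, top D: go to q_2, push D → (q_2, bb, DZ)
  read b, top D: go to q_3, push ε → (q_3, b, Z)
  read b, top Z: go to q_3, push DZ → (q_3, ε, DZ)
All input consumed in state q_3 with stack DZ.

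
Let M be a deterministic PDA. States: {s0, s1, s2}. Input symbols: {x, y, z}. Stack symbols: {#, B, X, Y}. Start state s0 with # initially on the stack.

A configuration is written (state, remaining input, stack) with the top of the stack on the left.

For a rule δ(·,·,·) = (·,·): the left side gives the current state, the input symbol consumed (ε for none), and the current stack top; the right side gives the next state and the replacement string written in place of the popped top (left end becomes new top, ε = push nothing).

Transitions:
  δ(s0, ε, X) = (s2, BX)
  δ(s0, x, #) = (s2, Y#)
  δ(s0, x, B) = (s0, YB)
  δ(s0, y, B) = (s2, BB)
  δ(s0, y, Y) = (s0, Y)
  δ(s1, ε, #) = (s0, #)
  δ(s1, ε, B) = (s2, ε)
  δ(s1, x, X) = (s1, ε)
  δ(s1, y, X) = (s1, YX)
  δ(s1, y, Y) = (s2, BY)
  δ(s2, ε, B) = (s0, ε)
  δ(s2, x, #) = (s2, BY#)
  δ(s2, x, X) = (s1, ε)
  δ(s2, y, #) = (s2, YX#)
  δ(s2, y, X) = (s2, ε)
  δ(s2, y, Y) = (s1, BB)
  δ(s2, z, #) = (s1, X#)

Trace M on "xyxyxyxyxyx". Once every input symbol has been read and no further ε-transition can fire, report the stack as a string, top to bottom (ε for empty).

(s0, xyxyxyxyxyx, #)
  read x, top #: go to s2, push Y# → (s2, yxyxyxyxyx, Y#)
  read y, top Y: go to s1, push BB → (s1, xyxyxyxyx, BB#)
  ε-move, top B: go to s2, push ε → (s2, xyxyxyxyx, B#)
  ε-move, top B: go to s0, push ε → (s0, xyxyxyxyx, #)
  read x, top #: go to s2, push Y# → (s2, yxyxyxyx, Y#)
  read y, top Y: go to s1, push BB → (s1, xyxyxyx, BB#)
  ε-move, top B: go to s2, push ε → (s2, xyxyxyx, B#)
  ε-move, top B: go to s0, push ε → (s0, xyxyxyx, #)
  read x, top #: go to s2, push Y# → (s2, yxyxyx, Y#)
  read y, top Y: go to s1, push BB → (s1, xyxyx, BB#)
  ε-move, top B: go to s2, push ε → (s2, xyxyx, B#)
  ε-move, top B: go to s0, push ε → (s0, xyxyx, #)
  read x, top #: go to s2, push Y# → (s2, yxyx, Y#)
  read y, top Y: go to s1, push BB → (s1, xyx, BB#)
  ε-move, top B: go to s2, push ε → (s2, xyx, B#)
  ε-move, top B: go to s0, push ε → (s0, xyx, #)
  read x, top #: go to s2, push Y# → (s2, yx, Y#)
  read y, top Y: go to s1, push BB → (s1, x, BB#)
  ε-move, top B: go to s2, push ε → (s2, x, B#)
  ε-move, top B: go to s0, push ε → (s0, x, #)
  read x, top #: go to s2, push Y# → (s2, ε, Y#)
All input consumed in state s2 with stack Y#.

Y#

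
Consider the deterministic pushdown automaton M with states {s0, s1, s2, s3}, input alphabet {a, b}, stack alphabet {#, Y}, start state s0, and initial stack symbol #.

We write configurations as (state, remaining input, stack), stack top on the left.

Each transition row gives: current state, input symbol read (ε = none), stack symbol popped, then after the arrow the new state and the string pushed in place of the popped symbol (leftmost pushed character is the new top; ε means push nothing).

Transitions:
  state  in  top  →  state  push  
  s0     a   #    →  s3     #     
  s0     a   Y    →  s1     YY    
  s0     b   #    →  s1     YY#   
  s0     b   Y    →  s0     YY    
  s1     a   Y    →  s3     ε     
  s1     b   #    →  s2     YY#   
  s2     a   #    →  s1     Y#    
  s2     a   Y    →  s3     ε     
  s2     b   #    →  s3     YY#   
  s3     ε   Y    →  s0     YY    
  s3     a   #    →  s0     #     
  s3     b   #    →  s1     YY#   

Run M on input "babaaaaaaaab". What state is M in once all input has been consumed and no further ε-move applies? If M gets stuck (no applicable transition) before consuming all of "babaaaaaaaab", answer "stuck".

s0

(s0, babaaaaaaaab, #)
  read b, top #: go to s1, push YY# → (s1, abaaaaaaaab, YY#)
  read a, top Y: go to s3, push ε → (s3, baaaaaaaab, Y#)
  ε-move, top Y: go to s0, push YY → (s0, baaaaaaaab, YY#)
  read b, top Y: go to s0, push YY → (s0, aaaaaaaab, YYY#)
  read a, top Y: go to s1, push YY → (s1, aaaaaaab, YYYY#)
  read a, top Y: go to s3, push ε → (s3, aaaaaab, YYY#)
  ε-move, top Y: go to s0, push YY → (s0, aaaaaab, YYYY#)
  read a, top Y: go to s1, push YY → (s1, aaaaab, YYYYY#)
  read a, top Y: go to s3, push ε → (s3, aaaab, YYYY#)
  ε-move, top Y: go to s0, push YY → (s0, aaaab, YYYYY#)
  read a, top Y: go to s1, push YY → (s1, aaab, YYYYYY#)
  read a, top Y: go to s3, push ε → (s3, aab, YYYYY#)
  ε-move, top Y: go to s0, push YY → (s0, aab, YYYYYY#)
  read a, top Y: go to s1, push YY → (s1, ab, YYYYYYY#)
  read a, top Y: go to s3, push ε → (s3, b, YYYYYY#)
  ε-move, top Y: go to s0, push YY → (s0, b, YYYYYYY#)
  read b, top Y: go to s0, push YY → (s0, ε, YYYYYYYY#)
All input consumed; M is in state s0.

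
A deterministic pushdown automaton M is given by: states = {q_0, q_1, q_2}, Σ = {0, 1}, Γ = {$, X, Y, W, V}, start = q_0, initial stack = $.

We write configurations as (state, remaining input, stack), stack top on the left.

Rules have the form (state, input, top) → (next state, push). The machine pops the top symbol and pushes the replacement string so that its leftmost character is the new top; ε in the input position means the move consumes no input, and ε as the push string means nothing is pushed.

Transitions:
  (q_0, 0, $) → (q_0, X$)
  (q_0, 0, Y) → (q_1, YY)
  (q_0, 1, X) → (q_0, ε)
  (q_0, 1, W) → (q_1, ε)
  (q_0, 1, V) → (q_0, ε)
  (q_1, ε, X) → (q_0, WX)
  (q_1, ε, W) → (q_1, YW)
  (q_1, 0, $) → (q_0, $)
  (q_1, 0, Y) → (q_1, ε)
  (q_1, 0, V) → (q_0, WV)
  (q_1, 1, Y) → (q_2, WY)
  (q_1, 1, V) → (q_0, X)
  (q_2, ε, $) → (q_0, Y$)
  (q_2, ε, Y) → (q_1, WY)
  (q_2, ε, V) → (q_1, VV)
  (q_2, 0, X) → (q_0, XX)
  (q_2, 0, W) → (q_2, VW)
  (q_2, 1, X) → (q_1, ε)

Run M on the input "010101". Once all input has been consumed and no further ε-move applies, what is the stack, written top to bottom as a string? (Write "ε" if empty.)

$

(q_0, 010101, $)
  read 0, top $: go to q_0, push X$ → (q_0, 10101, X$)
  read 1, top X: go to q_0, push ε → (q_0, 0101, $)
  read 0, top $: go to q_0, push X$ → (q_0, 101, X$)
  read 1, top X: go to q_0, push ε → (q_0, 01, $)
  read 0, top $: go to q_0, push X$ → (q_0, 1, X$)
  read 1, top X: go to q_0, push ε → (q_0, ε, $)
All input consumed in state q_0 with stack $.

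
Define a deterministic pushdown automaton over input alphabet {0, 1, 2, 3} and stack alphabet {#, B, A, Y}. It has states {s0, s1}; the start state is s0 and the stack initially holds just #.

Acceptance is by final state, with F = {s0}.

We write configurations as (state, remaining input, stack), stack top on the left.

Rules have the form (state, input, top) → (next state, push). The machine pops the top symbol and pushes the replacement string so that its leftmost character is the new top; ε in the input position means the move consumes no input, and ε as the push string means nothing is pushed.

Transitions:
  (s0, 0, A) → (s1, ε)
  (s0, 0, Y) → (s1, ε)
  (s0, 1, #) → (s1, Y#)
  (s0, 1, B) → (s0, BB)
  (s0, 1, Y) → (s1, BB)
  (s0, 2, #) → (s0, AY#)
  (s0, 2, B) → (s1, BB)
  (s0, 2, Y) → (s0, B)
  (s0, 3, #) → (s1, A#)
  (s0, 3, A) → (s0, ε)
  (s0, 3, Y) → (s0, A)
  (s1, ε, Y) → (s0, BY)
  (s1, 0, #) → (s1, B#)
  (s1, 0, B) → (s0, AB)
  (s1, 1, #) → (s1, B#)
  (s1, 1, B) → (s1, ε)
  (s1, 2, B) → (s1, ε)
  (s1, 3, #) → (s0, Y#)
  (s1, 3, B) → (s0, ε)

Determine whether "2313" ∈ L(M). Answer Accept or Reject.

Accept

(s0, 2313, #)
  read 2, top #: go to s0, push AY# → (s0, 313, AY#)
  read 3, top A: go to s0, push ε → (s0, 13, Y#)
  read 1, top Y: go to s1, push BB → (s1, 3, BB#)
  read 3, top B: go to s0, push ε → (s0, ε, B#)
All input consumed; state s0 ∈ F.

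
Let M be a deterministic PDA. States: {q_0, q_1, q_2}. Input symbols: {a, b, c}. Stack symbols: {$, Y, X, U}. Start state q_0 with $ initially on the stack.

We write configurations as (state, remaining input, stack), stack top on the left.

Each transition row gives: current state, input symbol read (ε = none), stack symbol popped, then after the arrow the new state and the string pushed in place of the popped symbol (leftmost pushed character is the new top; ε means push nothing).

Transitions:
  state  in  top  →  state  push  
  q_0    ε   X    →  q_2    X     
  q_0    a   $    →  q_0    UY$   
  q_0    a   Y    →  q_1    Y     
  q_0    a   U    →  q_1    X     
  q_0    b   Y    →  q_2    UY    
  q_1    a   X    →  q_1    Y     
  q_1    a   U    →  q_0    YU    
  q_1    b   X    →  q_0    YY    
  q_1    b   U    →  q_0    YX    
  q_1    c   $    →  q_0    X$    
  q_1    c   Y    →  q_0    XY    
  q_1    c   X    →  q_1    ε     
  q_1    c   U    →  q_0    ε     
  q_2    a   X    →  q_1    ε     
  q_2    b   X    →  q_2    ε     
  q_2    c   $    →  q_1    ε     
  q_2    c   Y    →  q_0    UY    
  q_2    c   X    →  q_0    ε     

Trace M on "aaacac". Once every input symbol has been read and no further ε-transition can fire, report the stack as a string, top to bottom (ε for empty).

(q_0, aaacac, $) ⊢ (q_0, aacac, UY$) ⊢ (q_1, acac, XY$) ⊢ (q_1, cac, YY$) ⊢ (q_0, ac, XYY$) ⊢ (q_2, ac, XYY$) ⊢ (q_1, c, YY$) ⊢ (q_0, ε, XYY$) ⊢ (q_2, ε, XYY$)
All input consumed in state q_2 with stack XYY$.

XYY$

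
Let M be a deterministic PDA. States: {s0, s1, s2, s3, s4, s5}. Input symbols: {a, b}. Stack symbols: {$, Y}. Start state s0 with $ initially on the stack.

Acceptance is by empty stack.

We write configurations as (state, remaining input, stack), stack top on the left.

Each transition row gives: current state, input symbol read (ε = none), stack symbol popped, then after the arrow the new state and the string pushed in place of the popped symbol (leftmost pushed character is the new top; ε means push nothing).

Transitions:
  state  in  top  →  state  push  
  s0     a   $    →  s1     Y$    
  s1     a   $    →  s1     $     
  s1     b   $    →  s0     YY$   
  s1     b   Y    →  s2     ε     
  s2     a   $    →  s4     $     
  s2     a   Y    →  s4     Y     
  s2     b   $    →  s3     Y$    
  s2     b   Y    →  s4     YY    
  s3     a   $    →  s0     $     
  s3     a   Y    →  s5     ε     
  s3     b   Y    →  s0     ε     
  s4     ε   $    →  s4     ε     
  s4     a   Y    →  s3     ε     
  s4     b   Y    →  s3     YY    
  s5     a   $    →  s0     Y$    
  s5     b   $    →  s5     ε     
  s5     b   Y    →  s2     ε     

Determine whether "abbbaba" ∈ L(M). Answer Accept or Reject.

Accept

(s0, abbbaba, $)
  read a, top $: go to s1, push Y$ → (s1, bbbaba, Y$)
  read b, top Y: go to s2, push ε → (s2, bbaba, $)
  read b, top $: go to s3, push Y$ → (s3, baba, Y$)
  read b, top Y: go to s0, push ε → (s0, aba, $)
  read a, top $: go to s1, push Y$ → (s1, ba, Y$)
  read b, top Y: go to s2, push ε → (s2, a, $)
  read a, top $: go to s4, push $ → (s4, ε, $)
  ε-move, top $: go to s4, push ε → (s4, ε, ε)
All input consumed and the stack is empty.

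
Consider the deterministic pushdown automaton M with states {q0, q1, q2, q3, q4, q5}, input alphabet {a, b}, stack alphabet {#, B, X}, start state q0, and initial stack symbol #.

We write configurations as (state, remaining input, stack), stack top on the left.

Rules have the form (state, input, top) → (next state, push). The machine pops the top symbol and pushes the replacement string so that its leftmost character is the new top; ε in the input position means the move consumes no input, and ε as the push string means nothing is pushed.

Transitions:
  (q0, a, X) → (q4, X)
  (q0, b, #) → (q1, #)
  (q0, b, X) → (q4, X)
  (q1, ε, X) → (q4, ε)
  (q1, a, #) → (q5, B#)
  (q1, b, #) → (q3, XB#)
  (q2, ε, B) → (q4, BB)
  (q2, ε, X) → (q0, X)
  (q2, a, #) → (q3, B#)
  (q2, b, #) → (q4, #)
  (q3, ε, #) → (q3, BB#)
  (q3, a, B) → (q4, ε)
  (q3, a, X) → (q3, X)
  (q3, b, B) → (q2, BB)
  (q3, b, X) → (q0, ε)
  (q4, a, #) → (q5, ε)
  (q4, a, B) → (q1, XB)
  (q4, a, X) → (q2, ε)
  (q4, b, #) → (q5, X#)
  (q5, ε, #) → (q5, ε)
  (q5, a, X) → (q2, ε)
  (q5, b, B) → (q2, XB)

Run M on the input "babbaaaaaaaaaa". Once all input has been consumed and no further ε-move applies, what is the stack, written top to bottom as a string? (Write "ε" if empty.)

BB#

(q0, babbaaaaaaaaaa, #)
  read b, top #: go to q1, push # → (q1, abbaaaaaaaaaa, #)
  read a, top #: go to q5, push B# → (q5, bbaaaaaaaaaa, B#)
  read b, top B: go to q2, push XB → (q2, baaaaaaaaaa, XB#)
  ε-move, top X: go to q0, push X → (q0, baaaaaaaaaa, XB#)
  read b, top X: go to q4, push X → (q4, aaaaaaaaaa, XB#)
  read a, top X: go to q2, push ε → (q2, aaaaaaaaa, B#)
  ε-move, top B: go to q4, push BB → (q4, aaaaaaaaa, BB#)
  read a, top B: go to q1, push XB → (q1, aaaaaaaa, XBB#)
  ε-move, top X: go to q4, push ε → (q4, aaaaaaaa, BB#)
  read a, top B: go to q1, push XB → (q1, aaaaaaa, XBB#)
  ε-move, top X: go to q4, push ε → (q4, aaaaaaa, BB#)
  read a, top B: go to q1, push XB → (q1, aaaaaa, XBB#)
  ε-move, top X: go to q4, push ε → (q4, aaaaaa, BB#)
  read a, top B: go to q1, push XB → (q1, aaaaa, XBB#)
  ε-move, top X: go to q4, push ε → (q4, aaaaa, BB#)
  read a, top B: go to q1, push XB → (q1, aaaa, XBB#)
  ε-move, top X: go to q4, push ε → (q4, aaaa, BB#)
  read a, top B: go to q1, push XB → (q1, aaa, XBB#)
  ε-move, top X: go to q4, push ε → (q4, aaa, BB#)
  read a, top B: go to q1, push XB → (q1, aa, XBB#)
  ε-move, top X: go to q4, push ε → (q4, aa, BB#)
  read a, top B: go to q1, push XB → (q1, a, XBB#)
  ε-move, top X: go to q4, push ε → (q4, a, BB#)
  read a, top B: go to q1, push XB → (q1, ε, XBB#)
  ε-move, top X: go to q4, push ε → (q4, ε, BB#)
All input consumed in state q4 with stack BB#.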